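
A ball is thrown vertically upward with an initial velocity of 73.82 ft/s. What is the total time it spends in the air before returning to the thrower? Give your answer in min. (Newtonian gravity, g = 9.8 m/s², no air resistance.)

v₀ = 73.82 ft/s × 0.3048 = 22.5003 m/s
t_total = 2 × v₀ / g = 2 × 22.5003 / 9.8 = 4.5919 s
t_total = 4.5919 s / 60.0 = 0.07653 min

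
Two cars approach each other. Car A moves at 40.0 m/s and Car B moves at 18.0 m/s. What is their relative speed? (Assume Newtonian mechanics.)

v_rel = v_A + v_B = 40.0 + 18.0 = 58.0 m/s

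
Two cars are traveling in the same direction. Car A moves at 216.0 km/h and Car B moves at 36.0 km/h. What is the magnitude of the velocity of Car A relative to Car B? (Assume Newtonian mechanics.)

v_rel = |v_A - v_B| = |216.0 - 36.0| = 180.0 km/h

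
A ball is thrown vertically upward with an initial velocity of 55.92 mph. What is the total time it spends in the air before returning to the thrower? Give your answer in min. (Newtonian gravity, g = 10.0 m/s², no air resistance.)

v₀ = 55.92 mph × 0.44704 = 24.9985 m/s
t_total = 2 × v₀ / g = 2 × 24.9985 / 10.0 = 4.9997 s
t_total = 4.9997 s / 60.0 = 0.08333 min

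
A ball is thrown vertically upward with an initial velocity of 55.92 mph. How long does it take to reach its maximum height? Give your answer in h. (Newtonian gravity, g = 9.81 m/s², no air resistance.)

v₀ = 55.92 mph × 0.44704 = 24.9985 m/s
t_up = v₀ / g = 24.9985 / 9.81 = 2.54827 s
t_up = 2.54827 s / 3600.0 = 0.0007079 h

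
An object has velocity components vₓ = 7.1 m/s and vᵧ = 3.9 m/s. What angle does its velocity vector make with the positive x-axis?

θ = arctan(vᵧ/vₓ) = arctan(3.9/7.1) = 28.78°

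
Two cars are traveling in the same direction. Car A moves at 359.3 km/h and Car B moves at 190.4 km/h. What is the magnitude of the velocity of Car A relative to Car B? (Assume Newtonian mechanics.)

v_rel = |v_A - v_B| = |359.3 - 190.4| = 168.9 km/h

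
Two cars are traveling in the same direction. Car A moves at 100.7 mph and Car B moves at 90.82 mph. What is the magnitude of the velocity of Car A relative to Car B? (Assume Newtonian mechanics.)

v_rel = |v_A - v_B| = |100.7 - 90.82| = 9.88 mph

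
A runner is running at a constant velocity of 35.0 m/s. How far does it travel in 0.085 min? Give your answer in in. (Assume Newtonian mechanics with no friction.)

t = 0.085 min × 60.0 = 5.1 s
d = v × t = 35.0 × 5.1 = 178.5 m
d = 178.5 m / 0.0254 = 7028 in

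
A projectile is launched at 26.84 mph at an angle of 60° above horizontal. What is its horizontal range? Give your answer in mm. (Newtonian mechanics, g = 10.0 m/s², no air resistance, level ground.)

v₀ = 26.84 mph × 0.44704 = 11.9986 m/s
R = v₀² × sin(2θ) / g = 11.9986² × sin(2 × 60°) / 10.0 = 143.966 × 0.866025 / 10.0 = 12.4678 m
R = 12.4678 m / 0.001 = 12470 mm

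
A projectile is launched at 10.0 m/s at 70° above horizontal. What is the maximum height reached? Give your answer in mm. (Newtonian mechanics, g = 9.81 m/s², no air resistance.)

H = v₀² × sin²(θ) / (2g) = 10.0² × sin(70°)² / (2 × 9.81) = 100.0 × 0.883022 / 19.62 = 4.50062 m
H = 4.50062 m / 0.001 = 4501 mm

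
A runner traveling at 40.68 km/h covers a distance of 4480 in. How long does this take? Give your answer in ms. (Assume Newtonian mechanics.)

d = 4480 in × 0.0254 = 113.792 m
v = 40.68 km/h × 0.2777777777777778 = 11.3 m/s
t = d / v = 113.792 / 11.3 = 10.0701 s
t = 10.0701 s / 0.001 = 10070 ms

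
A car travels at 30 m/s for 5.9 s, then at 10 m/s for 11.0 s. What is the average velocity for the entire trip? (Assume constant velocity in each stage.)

d₁ = v₁t₁ = 30 × 5.9 = 177.0 m
d₂ = v₂t₂ = 10 × 11.0 = 110.0 m
d_total = 287.0 m, t_total = 16.9 s
v_avg = d_total/t_total = 287.0/16.9 = 16.98 m/s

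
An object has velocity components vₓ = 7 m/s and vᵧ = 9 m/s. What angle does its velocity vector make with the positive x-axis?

θ = arctan(vᵧ/vₓ) = arctan(9/7) = 52.13°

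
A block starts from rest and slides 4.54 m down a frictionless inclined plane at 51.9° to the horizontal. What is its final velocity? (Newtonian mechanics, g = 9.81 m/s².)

a = g sin(θ) = 9.81 × sin(51.9°) = 7.7198 m/s²
v = √(2ad) = √(2 × 7.7198 × 4.54) = 8.37 m/s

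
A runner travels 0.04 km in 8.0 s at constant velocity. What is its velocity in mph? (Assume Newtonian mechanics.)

d = 0.04 km × 1000.0 = 40.0 m
v = d / t = 40.0 / 8.0 = 5.0 m/s
v = 5.0 m/s / 0.44704 = 11.18 mph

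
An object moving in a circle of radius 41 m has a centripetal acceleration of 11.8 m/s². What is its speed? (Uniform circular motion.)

v = √(a_c × r) = √(11.8 × 41) = 22.0 m/s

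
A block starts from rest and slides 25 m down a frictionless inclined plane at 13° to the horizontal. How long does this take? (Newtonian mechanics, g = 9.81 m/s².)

a = g sin(θ) = 9.81 × sin(13°) = 2.2068 m/s²
t = √(2d/a) = √(2 × 25 / 2.2068) = 4.76 s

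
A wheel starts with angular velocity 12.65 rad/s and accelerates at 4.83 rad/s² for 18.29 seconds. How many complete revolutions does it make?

θ = ω₀t + ½αt² = 12.65×18.29 + ½×4.83×18.29² = 1039.2442015 rad
Total revolutions = θ/(2π) = 1039.2442015/(2π) = 165.4
Complete revolutions = ⌊165.4⌋ = 165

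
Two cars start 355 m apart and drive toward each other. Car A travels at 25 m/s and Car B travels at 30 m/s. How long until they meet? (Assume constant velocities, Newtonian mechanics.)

Combined speed: v_combined = 25 + 30 = 55 m/s
Time to meet: t = d/v_combined = 355/55 = 6.45 s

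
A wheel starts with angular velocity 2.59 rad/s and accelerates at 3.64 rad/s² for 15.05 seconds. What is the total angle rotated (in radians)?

θ = ω₀t + ½αt² = 2.59×15.05 + ½×3.64×15.05² = 451.21 rad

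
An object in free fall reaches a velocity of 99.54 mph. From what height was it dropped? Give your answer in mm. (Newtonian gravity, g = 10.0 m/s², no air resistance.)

v = 99.54 mph × 0.44704 = 44.4984 m/s
h = v² / (2g) = 44.4984² / (2 × 10.0) = 99.0054 m
h = 99.0054 m / 0.001 = 99010 mm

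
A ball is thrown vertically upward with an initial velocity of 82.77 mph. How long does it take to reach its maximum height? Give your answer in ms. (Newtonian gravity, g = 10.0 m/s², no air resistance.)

v₀ = 82.77 mph × 0.44704 = 37.0015 m/s
t_up = v₀ / g = 37.0015 / 10.0 = 3.70015 s
t_up = 3.70015 s / 0.001 = 3700 ms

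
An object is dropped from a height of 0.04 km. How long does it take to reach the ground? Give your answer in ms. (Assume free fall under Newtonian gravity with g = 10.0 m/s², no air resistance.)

h = 0.04 km × 1000.0 = 40.0 m
t = √(2h/g) = √(2 × 40.0 / 10.0) = 2.82843 s
t = 2.82843 s / 0.001 = 2828 ms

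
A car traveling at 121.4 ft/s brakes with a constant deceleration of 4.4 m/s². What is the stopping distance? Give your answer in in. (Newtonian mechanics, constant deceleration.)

v₀ = 121.4 ft/s × 0.3048 = 37.0027 m/s
d = v₀² / (2a) = 37.0027² / (2 × 4.4) = 1369.2 / 8.8 = 155.591 m
d = 155.591 m / 0.0254 = 6126 in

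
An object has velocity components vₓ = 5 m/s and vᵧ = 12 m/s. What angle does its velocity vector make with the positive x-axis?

θ = arctan(vᵧ/vₓ) = arctan(12/5) = 67.38°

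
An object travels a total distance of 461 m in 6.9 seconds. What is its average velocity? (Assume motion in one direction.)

v_avg = Δd / Δt = 461 / 6.9 = 66.81 m/s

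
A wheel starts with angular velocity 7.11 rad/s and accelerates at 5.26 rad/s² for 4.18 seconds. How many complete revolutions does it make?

θ = ω₀t + ½αt² = 7.11×4.18 + ½×5.26×4.18² = 75.672212 rad
Total revolutions = θ/(2π) = 75.672212/(2π) = 12.04
Complete revolutions = ⌊12.04⌋ = 12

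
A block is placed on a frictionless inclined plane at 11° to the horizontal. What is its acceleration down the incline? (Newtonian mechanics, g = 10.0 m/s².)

a = g sin(θ) = 10.0 × sin(11°) = 10.0 × 0.1908 = 1.91 m/s²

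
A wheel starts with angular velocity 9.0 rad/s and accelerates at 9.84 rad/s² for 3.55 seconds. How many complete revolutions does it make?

θ = ω₀t + ½αt² = 9.0×3.55 + ½×9.84×3.55² = 93.9543 rad
Total revolutions = θ/(2π) = 93.9543/(2π) = 14.95
Complete revolutions = ⌊14.95⌋ = 14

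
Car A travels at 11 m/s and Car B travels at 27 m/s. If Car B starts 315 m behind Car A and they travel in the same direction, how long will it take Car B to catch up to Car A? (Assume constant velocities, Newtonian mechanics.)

Relative speed: v_rel = 27 - 11 = 16 m/s
Time to catch: t = d₀/v_rel = 315/16 = 19.69 s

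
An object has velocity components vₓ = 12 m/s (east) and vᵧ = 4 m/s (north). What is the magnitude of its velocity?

|v| = √(vₓ² + vᵧ²) = √(12² + 4²) = √(160) = 12.65 m/s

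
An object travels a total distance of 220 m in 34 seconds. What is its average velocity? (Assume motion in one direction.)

v_avg = Δd / Δt = 220 / 34 = 6.47 m/s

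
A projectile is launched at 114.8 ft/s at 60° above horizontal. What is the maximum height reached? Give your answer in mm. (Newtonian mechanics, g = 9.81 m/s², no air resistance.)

v₀ = 114.8 ft/s × 0.3048 = 34.991 m/s
H = v₀² × sin²(θ) / (2g) = 34.991² × sin(60°)² / (2 × 9.81) = 1224.37 × 0.75 / 19.62 = 46.8031 m
H = 46.8031 m / 0.001 = 46800 mm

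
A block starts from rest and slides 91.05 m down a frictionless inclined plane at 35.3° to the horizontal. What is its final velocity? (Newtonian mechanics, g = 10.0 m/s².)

a = g sin(θ) = 10.0 × sin(35.3°) = 5.7786 m/s²
v = √(2ad) = √(2 × 5.7786 × 91.05) = 32.44 m/s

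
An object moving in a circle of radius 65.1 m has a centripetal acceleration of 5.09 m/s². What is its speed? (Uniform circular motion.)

v = √(a_c × r) = √(5.09 × 65.1) = 18.2 m/s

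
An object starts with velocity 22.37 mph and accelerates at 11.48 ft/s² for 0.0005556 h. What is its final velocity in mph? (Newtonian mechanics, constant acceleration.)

v₀ = 22.37 mph × 0.44704 = 10.0003 m/s
a = 11.48 ft/s² × 0.3048 = 3.4991 m/s²
t = 0.0005556 h × 3600.0 = 2.00016 s
v = v₀ + a × t = 10.0003 + 3.4991 × 2.00016 = 16.9991 m/s
v = 16.9991 m/s / 0.44704 = 38.03 mph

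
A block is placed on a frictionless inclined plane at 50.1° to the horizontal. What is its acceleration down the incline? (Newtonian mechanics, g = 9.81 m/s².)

a = g sin(θ) = 9.81 × sin(50.1°) = 9.81 × 0.7672 = 7.53 m/s²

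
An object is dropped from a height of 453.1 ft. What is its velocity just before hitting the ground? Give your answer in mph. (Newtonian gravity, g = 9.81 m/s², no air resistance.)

h = 453.1 ft × 0.3048 = 138.105 m
v = √(2gh) = √(2 × 9.81 × 138.105) = 52.054 m/s
v = 52.054 m/s / 0.44704 = 116.4 mph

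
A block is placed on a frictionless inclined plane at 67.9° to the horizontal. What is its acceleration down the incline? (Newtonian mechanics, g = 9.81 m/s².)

a = g sin(θ) = 9.81 × sin(67.9°) = 9.81 × 0.9265 = 9.09 m/s²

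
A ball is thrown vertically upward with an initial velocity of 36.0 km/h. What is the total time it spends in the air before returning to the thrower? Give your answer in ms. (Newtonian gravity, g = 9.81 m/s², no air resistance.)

v₀ = 36.0 km/h × 0.2777777777777778 = 10.0 m/s
t_total = 2 × v₀ / g = 2 × 10.0 / 9.81 = 2.03874 s
t_total = 2.03874 s / 0.001 = 2039 ms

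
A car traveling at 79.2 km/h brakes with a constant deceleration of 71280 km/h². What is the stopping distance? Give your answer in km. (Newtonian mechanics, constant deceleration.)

v₀ = 79.2 km/h × 0.2777777777777778 = 22.0 m/s
a = 71280 km/h² × 7.716049382716049e-05 = 5.5 m/s²
d = v₀² / (2a) = 22.0² / (2 × 5.5) = 484.0 / 11.0 = 44.0 m
d = 44.0 m / 1000.0 = 0.044 km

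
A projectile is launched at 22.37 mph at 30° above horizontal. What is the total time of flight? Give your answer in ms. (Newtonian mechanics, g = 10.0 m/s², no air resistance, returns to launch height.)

v₀ = 22.37 mph × 0.44704 = 10.0003 m/s
T = 2 × v₀ × sin(θ) / g = 2 × 10.0003 × sin(30°) / 10.0 = 2 × 10.0003 × 0.5 / 10.0 = 1.00003 s
T = 1.00003 s / 0.001 = 1000 ms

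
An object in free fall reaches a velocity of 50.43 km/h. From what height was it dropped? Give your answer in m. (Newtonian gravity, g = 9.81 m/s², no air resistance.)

v = 50.43 km/h × 0.2777777777777778 = 14.0083 m/s
h = v² / (2g) = 14.0083² / (2 × 9.81) = 10.0 m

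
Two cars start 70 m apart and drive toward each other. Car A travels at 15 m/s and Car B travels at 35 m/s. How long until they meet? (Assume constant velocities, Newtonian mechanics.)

Combined speed: v_combined = 15 + 35 = 50 m/s
Time to meet: t = d/v_combined = 70/50 = 1.4 s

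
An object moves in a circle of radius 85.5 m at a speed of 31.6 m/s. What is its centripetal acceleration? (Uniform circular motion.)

a_c = v²/r = 31.6²/85.5 = 998.56/85.5 = 11.68 m/s²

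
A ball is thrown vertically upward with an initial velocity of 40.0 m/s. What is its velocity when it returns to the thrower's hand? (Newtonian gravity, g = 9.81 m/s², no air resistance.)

By conservation of energy (no air resistance), the ball returns to the throw height with the same speed as launch, but directed downward.
|v_ground| = v₀ = 40.0 m/s
v_ground = 40.0 m/s (downward)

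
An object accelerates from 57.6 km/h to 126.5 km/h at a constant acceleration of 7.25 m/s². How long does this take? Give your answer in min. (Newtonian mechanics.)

v₀ = 57.6 km/h × 0.2777777777777778 = 16.0 m/s
v = 126.5 km/h × 0.2777777777777778 = 35.1389 m/s
t = (v - v₀) / a = (35.1389 - 16.0) / 7.25 = 2.63985 s
t = 2.63985 s / 60.0 = 0.044 min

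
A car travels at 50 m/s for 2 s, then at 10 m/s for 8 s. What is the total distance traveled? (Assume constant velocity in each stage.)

d₁ = v₁t₁ = 50 × 2 = 100 m
d₂ = v₂t₂ = 10 × 8 = 80 m
d_total = 100 + 80 = 180 m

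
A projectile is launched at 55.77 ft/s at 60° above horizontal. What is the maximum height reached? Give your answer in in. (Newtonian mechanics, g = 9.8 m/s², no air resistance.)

v₀ = 55.77 ft/s × 0.3048 = 16.9987 m/s
H = v₀² × sin²(θ) / (2g) = 16.9987² × sin(60°)² / (2 × 9.8) = 288.956 × 0.75 / 19.6 = 11.057 m
H = 11.057 m / 0.0254 = 435.3 in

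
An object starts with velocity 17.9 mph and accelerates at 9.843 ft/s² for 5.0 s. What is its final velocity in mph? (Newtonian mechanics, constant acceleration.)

v₀ = 17.9 mph × 0.44704 = 8.00202 m/s
a = 9.843 ft/s² × 0.3048 = 3.00015 m/s²
v = v₀ + a × t = 8.00202 + 3.00015 × 5.0 = 23.0028 m/s
v = 23.0028 m/s / 0.44704 = 51.46 mph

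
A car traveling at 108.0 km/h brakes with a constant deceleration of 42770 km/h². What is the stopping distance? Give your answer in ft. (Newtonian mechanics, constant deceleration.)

v₀ = 108.0 km/h × 0.2777777777777778 = 30.0 m/s
a = 42770 km/h² × 7.716049382716049e-05 = 3.30015 m/s²
d = v₀² / (2a) = 30.0² / (2 × 3.30015) = 900.0 / 6.6003 = 136.357 m
d = 136.357 m / 0.3048 = 447.4 ft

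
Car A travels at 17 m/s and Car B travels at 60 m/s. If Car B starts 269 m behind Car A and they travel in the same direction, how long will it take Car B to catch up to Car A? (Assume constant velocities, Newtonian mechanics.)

Relative speed: v_rel = 60 - 17 = 43 m/s
Time to catch: t = d₀/v_rel = 269/43 = 6.26 s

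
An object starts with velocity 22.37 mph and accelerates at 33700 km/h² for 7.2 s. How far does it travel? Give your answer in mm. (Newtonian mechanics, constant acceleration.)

v₀ = 22.37 mph × 0.44704 = 10.0003 m/s
a = 33700 km/h² × 7.716049382716049e-05 = 2.60031 m/s²
d = v₀ × t + ½ × a × t² = 10.0003 × 7.2 + 0.5 × 2.60031 × 7.2² = 139.402 m
d = 139.402 m / 0.001 = 139400 mm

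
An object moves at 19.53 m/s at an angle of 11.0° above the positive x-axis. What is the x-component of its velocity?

vₓ = v cos(θ) = 19.53 × cos(11.0°) = 19.17 m/s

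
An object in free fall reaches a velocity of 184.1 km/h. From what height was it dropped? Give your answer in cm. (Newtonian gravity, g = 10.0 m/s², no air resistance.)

v = 184.1 km/h × 0.2777777777777778 = 51.1389 m/s
h = v² / (2g) = 51.1389² / (2 × 10.0) = 130.759 m
h = 130.759 m / 0.01 = 13080 cm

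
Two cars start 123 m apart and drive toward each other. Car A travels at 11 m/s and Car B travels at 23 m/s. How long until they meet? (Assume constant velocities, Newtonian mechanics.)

Combined speed: v_combined = 11 + 23 = 34 m/s
Time to meet: t = d/v_combined = 123/34 = 3.62 s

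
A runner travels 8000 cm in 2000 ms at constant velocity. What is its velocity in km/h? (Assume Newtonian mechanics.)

d = 8000 cm × 0.01 = 80.0 m
t = 2000 ms × 0.001 = 2.0 s
v = d / t = 80.0 / 2.0 = 40.0 m/s
v = 40.0 m/s / 0.2777777777777778 = 144.0 km/h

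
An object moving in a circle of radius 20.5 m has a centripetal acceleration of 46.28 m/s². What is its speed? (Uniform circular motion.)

v = √(a_c × r) = √(46.28 × 20.5) = 30.8 m/s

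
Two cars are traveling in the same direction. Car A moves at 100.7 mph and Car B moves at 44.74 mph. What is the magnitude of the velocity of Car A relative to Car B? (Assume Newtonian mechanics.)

v_rel = |v_A - v_B| = |100.7 - 44.74| = 55.96 mph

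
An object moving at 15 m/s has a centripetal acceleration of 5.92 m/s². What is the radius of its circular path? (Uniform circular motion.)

r = v²/a_c = 15²/5.92 = 38.01 m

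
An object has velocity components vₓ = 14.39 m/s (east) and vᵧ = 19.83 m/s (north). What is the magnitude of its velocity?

|v| = √(vₓ² + vᵧ²) = √(14.39² + 19.83²) = √(600.301) = 24.5 m/s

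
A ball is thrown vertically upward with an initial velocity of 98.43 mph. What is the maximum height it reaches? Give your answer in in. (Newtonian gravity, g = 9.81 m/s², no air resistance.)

v₀ = 98.43 mph × 0.44704 = 44.0021 m/s
h_max = v₀² / (2g) = 44.0021² / (2 × 9.81) = 1936.18 / 19.62 = 98.684 m
h_max = 98.684 m / 0.0254 = 3885 in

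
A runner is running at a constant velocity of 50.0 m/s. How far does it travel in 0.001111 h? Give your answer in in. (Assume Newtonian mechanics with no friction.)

t = 0.001111 h × 3600.0 = 3.9996 s
d = v × t = 50.0 × 3.9996 = 199.98 m
d = 199.98 m / 0.0254 = 7873 in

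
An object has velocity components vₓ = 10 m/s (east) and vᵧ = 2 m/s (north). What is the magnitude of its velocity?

|v| = √(vₓ² + vᵧ²) = √(10² + 2²) = √(104) = 10.2 m/s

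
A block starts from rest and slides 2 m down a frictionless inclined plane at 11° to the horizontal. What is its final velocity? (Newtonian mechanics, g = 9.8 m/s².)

a = g sin(θ) = 9.8 × sin(11°) = 1.8699 m/s²
v = √(2ad) = √(2 × 1.8699 × 2) = 2.73 m/s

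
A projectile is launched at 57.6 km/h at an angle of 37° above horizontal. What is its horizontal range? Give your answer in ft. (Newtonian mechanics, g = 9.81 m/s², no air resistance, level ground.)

v₀ = 57.6 km/h × 0.2777777777777778 = 16.0 m/s
R = v₀² × sin(2θ) / g = 16.0² × sin(2 × 37°) / 9.81 = 256.0 × 0.961262 / 9.81 = 25.0849 m
R = 25.0849 m / 0.3048 = 82.3 ft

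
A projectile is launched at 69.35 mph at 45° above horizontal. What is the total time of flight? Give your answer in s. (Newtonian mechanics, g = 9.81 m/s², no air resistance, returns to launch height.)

v₀ = 69.35 mph × 0.44704 = 31.0022 m/s
T = 2 × v₀ × sin(θ) / g = 2 × 31.0022 × sin(45°) / 9.81 = 2 × 31.0022 × 0.707107 / 9.81 = 4.469 s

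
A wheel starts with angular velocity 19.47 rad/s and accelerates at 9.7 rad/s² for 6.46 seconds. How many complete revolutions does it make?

θ = ω₀t + ½αt² = 19.47×6.46 + ½×9.7×6.46² = 328.17446 rad
Total revolutions = θ/(2π) = 328.17446/(2π) = 52.23
Complete revolutions = ⌊52.23⌋ = 52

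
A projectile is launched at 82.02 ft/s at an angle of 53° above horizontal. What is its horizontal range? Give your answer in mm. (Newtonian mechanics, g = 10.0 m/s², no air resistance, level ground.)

v₀ = 82.02 ft/s × 0.3048 = 24.9997 m/s
R = v₀² × sin(2θ) / g = 24.9997² × sin(2 × 53°) / 10.0 = 624.985 × 0.961262 / 10.0 = 60.0774 m
R = 60.0774 m / 0.001 = 60080 mm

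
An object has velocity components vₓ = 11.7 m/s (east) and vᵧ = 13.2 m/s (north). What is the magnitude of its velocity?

|v| = √(vₓ² + vᵧ²) = √(11.7² + 13.2²) = √(311.13) = 17.64 m/s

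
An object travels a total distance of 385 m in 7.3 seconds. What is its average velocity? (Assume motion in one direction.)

v_avg = Δd / Δt = 385 / 7.3 = 52.74 m/s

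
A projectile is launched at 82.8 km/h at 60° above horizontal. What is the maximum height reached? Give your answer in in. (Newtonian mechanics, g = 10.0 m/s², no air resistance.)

v₀ = 82.8 km/h × 0.2777777777777778 = 23.0 m/s
H = v₀² × sin²(θ) / (2g) = 23.0² × sin(60°)² / (2 × 10.0) = 529.0 × 0.75 / 20.0 = 19.8375 m
H = 19.8375 m / 0.0254 = 781.0 in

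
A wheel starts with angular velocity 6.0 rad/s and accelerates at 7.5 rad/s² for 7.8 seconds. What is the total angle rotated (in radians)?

θ = ω₀t + ½αt² = 6.0×7.8 + ½×7.5×7.8² = 274.95 rad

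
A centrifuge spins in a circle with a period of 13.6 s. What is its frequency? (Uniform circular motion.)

f = 1/T = 1/13.6 = 0.0735 Hz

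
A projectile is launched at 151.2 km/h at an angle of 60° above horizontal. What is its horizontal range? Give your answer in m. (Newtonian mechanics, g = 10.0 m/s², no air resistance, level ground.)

v₀ = 151.2 km/h × 0.2777777777777778 = 42.0 m/s
R = v₀² × sin(2θ) / g = 42.0² × sin(2 × 60°) / 10.0 = 1764.0 × 0.866025 / 10.0 = 152.8 m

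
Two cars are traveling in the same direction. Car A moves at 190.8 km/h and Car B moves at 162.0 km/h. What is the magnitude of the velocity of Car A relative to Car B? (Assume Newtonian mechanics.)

v_rel = |v_A - v_B| = |190.8 - 162.0| = 28.8 km/h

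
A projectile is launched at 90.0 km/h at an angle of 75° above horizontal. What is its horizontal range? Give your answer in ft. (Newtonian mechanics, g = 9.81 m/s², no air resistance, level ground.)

v₀ = 90.0 km/h × 0.2777777777777778 = 25.0 m/s
R = v₀² × sin(2θ) / g = 25.0² × sin(2 × 75°) / 9.81 = 625.0 × 0.5 / 9.81 = 31.8552 m
R = 31.8552 m / 0.3048 = 104.5 ft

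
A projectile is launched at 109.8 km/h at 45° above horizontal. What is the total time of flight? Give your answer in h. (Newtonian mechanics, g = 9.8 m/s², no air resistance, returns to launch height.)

v₀ = 109.8 km/h × 0.2777777777777778 = 30.5 m/s
T = 2 × v₀ × sin(θ) / g = 2 × 30.5 × sin(45°) / 9.8 = 2 × 30.5 × 0.707107 / 9.8 = 4.40138 s
T = 4.40138 s / 3600.0 = 0.001223 h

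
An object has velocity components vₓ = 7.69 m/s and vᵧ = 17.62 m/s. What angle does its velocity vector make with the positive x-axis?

θ = arctan(vᵧ/vₓ) = arctan(17.62/7.69) = 66.42°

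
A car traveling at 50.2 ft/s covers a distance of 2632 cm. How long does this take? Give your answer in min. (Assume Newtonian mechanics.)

d = 2632 cm × 0.01 = 26.32 m
v = 50.2 ft/s × 0.3048 = 15.301 m/s
t = d / v = 26.32 / 15.301 = 1.72015 s
t = 1.72015 s / 60.0 = 0.02867 min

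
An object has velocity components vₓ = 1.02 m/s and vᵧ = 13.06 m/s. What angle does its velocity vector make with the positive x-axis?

θ = arctan(vᵧ/vₓ) = arctan(13.06/1.02) = 85.53°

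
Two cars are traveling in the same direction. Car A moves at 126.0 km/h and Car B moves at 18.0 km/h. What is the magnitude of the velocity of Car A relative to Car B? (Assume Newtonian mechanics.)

v_rel = |v_A - v_B| = |126.0 - 18.0| = 108.0 km/h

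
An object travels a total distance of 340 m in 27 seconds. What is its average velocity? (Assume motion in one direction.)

v_avg = Δd / Δt = 340 / 27 = 12.59 m/s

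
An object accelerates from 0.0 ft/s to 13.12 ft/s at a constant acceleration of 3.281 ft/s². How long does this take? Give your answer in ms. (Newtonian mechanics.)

v₀ = 0.0 ft/s × 0.3048 = 0.0 m/s
v = 13.12 ft/s × 0.3048 = 3.99898 m/s
a = 3.281 ft/s² × 0.3048 = 1.00005 m/s²
t = (v - v₀) / a = (3.99898 - 0.0) / 1.00005 = 3.99878 s
t = 3.99878 s / 0.001 = 3999 ms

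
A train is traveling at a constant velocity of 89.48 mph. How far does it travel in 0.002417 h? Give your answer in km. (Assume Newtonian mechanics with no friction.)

v = 89.48 mph × 0.44704 = 40.0011 m/s
t = 0.002417 h × 3600.0 = 8.7012 s
d = v × t = 40.0011 × 8.7012 = 348.058 m
d = 348.058 m / 1000.0 = 0.3481 km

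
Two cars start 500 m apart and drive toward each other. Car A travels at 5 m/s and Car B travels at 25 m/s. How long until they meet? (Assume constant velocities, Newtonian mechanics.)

Combined speed: v_combined = 5 + 25 = 30 m/s
Time to meet: t = d/v_combined = 500/30 = 16.67 s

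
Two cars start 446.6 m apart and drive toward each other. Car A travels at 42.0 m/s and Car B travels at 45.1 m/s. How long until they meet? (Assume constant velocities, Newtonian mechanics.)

Combined speed: v_combined = 42.0 + 45.1 = 87.1 m/s
Time to meet: t = d/v_combined = 446.6/87.1 = 5.13 s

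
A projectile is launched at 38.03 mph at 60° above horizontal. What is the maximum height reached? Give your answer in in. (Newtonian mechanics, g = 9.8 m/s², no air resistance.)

v₀ = 38.03 mph × 0.44704 = 17.0009 m/s
H = v₀² × sin²(θ) / (2g) = 17.0009² × sin(60°)² / (2 × 9.8) = 289.031 × 0.75 / 19.6 = 11.0599 m
H = 11.0599 m / 0.0254 = 435.4 in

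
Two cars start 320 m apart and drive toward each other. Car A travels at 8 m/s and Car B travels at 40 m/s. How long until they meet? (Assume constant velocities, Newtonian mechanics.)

Combined speed: v_combined = 8 + 40 = 48 m/s
Time to meet: t = d/v_combined = 320/48 = 6.67 s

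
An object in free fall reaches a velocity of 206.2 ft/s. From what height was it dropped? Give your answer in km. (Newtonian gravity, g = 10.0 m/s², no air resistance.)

v = 206.2 ft/s × 0.3048 = 62.8498 m/s
h = v² / (2g) = 62.8498² / (2 × 10.0) = 197.505 m
h = 197.505 m / 1000.0 = 0.1975 km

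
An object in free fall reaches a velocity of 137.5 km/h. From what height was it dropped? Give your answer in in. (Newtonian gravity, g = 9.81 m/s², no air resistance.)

v = 137.5 km/h × 0.2777777777777778 = 38.1944 m/s
h = v² / (2g) = 38.1944² / (2 × 9.81) = 74.3533 m
h = 74.3533 m / 0.0254 = 2927 in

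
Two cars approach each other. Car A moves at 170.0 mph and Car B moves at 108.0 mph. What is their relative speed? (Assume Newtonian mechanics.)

v_rel = v_A + v_B = 170.0 + 108.0 = 278.0 mph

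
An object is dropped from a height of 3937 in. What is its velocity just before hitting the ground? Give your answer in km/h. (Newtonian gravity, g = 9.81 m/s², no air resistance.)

h = 3937 in × 0.0254 = 99.9998 m
v = √(2gh) = √(2 × 9.81 × 99.9998) = 44.2944 m/s
v = 44.2944 m/s / 0.2777777777777778 = 159.5 km/h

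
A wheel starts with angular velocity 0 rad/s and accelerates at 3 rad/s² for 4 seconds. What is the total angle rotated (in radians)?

θ = ω₀t + ½αt² = 0×4 + ½×3×4² = 24.0 rad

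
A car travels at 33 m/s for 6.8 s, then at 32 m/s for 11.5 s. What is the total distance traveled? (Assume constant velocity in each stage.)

d₁ = v₁t₁ = 33 × 6.8 = 224.4 m
d₂ = v₂t₂ = 32 × 11.5 = 368.0 m
d_total = 224.4 + 368.0 = 592.4 m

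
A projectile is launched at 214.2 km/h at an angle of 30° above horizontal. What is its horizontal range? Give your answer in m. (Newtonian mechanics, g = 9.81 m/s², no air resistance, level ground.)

v₀ = 214.2 km/h × 0.2777777777777778 = 59.5 m/s
R = v₀² × sin(2θ) / g = 59.5² × sin(2 × 30°) / 9.81 = 3540.25 × 0.866025 / 9.81 = 312.5 m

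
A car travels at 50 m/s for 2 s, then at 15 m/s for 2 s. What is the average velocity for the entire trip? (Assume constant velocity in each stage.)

d₁ = v₁t₁ = 50 × 2 = 100 m
d₂ = v₂t₂ = 15 × 2 = 30 m
d_total = 130 m, t_total = 4 s
v_avg = d_total/t_total = 130/4 = 32.5 m/s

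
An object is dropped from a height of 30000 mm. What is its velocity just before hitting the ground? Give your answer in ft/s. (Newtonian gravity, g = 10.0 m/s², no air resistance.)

h = 30000 mm × 0.001 = 30.0 m
v = √(2gh) = √(2 × 10.0 × 30.0) = 24.4949 m/s
v = 24.4949 m/s / 0.3048 = 80.36 ft/s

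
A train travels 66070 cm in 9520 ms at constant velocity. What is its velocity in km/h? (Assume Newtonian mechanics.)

d = 66070 cm × 0.01 = 660.7 m
t = 9520 ms × 0.001 = 9.52 s
v = d / t = 660.7 / 9.52 = 69.4013 m/s
v = 69.4013 m/s / 0.2777777777777778 = 249.8 km/h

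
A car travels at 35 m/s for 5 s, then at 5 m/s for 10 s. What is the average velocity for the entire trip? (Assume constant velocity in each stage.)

d₁ = v₁t₁ = 35 × 5 = 175 m
d₂ = v₂t₂ = 5 × 10 = 50 m
d_total = 225 m, t_total = 15 s
v_avg = d_total/t_total = 225/15 = 15.0 m/s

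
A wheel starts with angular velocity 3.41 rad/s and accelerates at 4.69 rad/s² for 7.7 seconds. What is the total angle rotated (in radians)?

θ = ω₀t + ½αt² = 3.41×7.7 + ½×4.69×7.7² = 165.29 rad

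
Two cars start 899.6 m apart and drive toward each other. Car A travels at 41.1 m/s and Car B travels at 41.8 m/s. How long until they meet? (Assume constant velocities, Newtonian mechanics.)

Combined speed: v_combined = 41.1 + 41.8 = 82.9 m/s
Time to meet: t = d/v_combined = 899.6/82.9 = 10.85 s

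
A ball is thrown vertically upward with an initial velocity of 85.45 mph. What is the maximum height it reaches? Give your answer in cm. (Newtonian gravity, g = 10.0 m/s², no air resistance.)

v₀ = 85.45 mph × 0.44704 = 38.1996 m/s
h_max = v₀² / (2g) = 38.1996² / (2 × 10.0) = 1459.21 / 20.0 = 72.9605 m
h_max = 72.9605 m / 0.01 = 7296 cm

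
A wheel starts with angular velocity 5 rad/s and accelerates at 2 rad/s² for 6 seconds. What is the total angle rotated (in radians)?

θ = ω₀t + ½αt² = 5×6 + ½×2×6² = 66.0 rad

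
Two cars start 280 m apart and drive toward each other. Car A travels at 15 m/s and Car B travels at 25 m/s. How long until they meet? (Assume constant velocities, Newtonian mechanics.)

Combined speed: v_combined = 15 + 25 = 40 m/s
Time to meet: t = d/v_combined = 280/40 = 7.0 s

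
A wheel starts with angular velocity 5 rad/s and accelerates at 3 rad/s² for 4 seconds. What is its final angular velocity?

ω = ω₀ + αt = 5 + 3 × 4 = 17 rad/s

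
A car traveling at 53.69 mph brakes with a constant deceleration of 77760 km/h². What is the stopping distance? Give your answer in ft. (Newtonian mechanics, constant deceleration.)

v₀ = 53.69 mph × 0.44704 = 24.0016 m/s
a = 77760 km/h² × 7.716049382716049e-05 = 6.0 m/s²
d = v₀² / (2a) = 24.0016² / (2 × 6.0) = 576.077 / 12.0 = 48.0064 m
d = 48.0064 m / 0.3048 = 157.5 ft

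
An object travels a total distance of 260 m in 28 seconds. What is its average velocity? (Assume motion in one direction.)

v_avg = Δd / Δt = 260 / 28 = 9.29 m/s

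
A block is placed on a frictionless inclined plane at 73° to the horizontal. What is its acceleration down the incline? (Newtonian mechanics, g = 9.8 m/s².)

a = g sin(θ) = 9.8 × sin(73°) = 9.8 × 0.9563 = 9.37 m/s²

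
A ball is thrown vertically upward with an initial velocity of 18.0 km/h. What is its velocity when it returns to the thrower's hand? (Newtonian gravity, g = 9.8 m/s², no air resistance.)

By conservation of energy (no air resistance), the ball returns to the throw height with the same speed as launch, but directed downward.
|v_ground| = v₀ = 18.0 km/h
v_ground = 18.0 km/h (downward)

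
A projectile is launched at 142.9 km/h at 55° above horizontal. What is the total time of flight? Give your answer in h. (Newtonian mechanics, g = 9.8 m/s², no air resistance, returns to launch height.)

v₀ = 142.9 km/h × 0.2777777777777778 = 39.6944 m/s
T = 2 × v₀ × sin(θ) / g = 2 × 39.6944 × sin(55°) / 9.8 = 2 × 39.6944 × 0.819152 / 9.8 = 6.63587 s
T = 6.63587 s / 3600.0 = 0.001843 h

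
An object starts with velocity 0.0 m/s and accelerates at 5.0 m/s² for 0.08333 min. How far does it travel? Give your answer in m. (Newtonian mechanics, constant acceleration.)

t = 0.08333 min × 60.0 = 4.9998 s
d = v₀ × t + ½ × a × t² = 0.0 × 4.9998 + 0.5 × 5.0 × 4.9998² = 62.5 m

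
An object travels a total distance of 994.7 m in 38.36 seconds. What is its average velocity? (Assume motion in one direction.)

v_avg = Δd / Δt = 994.7 / 38.36 = 25.93 m/s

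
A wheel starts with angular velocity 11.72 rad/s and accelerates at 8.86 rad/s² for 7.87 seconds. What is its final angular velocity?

ω = ω₀ + αt = 11.72 + 8.86 × 7.87 = 81.45 rad/s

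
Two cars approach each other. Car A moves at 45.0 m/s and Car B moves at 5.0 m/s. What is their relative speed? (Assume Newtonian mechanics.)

v_rel = v_A + v_B = 45.0 + 5.0 = 50.0 m/s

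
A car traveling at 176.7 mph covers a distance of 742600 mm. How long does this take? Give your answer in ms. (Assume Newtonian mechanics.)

d = 742600 mm × 0.001 = 742.6 m
v = 176.7 mph × 0.44704 = 78.992 m/s
t = d / v = 742.6 / 78.992 = 9.40095 s
t = 9.40095 s / 0.001 = 9401 ms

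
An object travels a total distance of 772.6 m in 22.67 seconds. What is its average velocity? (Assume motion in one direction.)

v_avg = Δd / Δt = 772.6 / 22.67 = 34.08 m/s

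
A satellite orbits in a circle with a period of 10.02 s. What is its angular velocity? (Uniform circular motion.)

ω = 2π/T = 2π/10.02 = 0.6271 rad/s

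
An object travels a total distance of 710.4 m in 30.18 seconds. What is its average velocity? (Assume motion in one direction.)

v_avg = Δd / Δt = 710.4 / 30.18 = 23.54 m/s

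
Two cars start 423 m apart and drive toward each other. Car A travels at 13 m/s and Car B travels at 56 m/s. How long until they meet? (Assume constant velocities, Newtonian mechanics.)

Combined speed: v_combined = 13 + 56 = 69 m/s
Time to meet: t = d/v_combined = 423/69 = 6.13 s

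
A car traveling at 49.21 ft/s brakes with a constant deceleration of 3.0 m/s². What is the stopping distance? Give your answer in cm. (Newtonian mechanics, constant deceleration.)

v₀ = 49.21 ft/s × 0.3048 = 14.9992 m/s
d = v₀² / (2a) = 14.9992² / (2 × 3.0) = 224.976 / 6.0 = 37.496 m
d = 37.496 m / 0.01 = 3750 cm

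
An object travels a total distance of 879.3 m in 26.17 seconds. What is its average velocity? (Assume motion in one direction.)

v_avg = Δd / Δt = 879.3 / 26.17 = 33.6 m/s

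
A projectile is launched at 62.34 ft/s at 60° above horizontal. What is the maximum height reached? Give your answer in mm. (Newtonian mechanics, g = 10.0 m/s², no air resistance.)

v₀ = 62.34 ft/s × 0.3048 = 19.0012 m/s
H = v₀² × sin²(θ) / (2g) = 19.0012² × sin(60°)² / (2 × 10.0) = 361.046 × 0.75 / 20.0 = 13.5392 m
H = 13.5392 m / 0.001 = 13540 mm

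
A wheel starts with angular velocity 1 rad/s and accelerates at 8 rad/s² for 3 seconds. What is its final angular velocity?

ω = ω₀ + αt = 1 + 8 × 3 = 25 rad/s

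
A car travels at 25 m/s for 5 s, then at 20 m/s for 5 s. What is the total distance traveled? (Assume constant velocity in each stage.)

d₁ = v₁t₁ = 25 × 5 = 125 m
d₂ = v₂t₂ = 20 × 5 = 100 m
d_total = 125 + 100 = 225 m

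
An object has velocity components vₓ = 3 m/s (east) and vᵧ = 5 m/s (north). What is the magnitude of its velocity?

|v| = √(vₓ² + vᵧ²) = √(3² + 5²) = √(34) = 5.83 m/s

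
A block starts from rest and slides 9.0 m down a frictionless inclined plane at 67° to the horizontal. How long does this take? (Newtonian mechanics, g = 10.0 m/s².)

a = g sin(θ) = 10.0 × sin(67°) = 9.205 m/s²
t = √(2d/a) = √(2 × 9.0 / 9.205) = 1.4 s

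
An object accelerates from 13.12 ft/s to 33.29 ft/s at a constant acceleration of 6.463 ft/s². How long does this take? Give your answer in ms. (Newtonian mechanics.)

v₀ = 13.12 ft/s × 0.3048 = 3.99898 m/s
v = 33.29 ft/s × 0.3048 = 10.1468 m/s
a = 6.463 ft/s² × 0.3048 = 1.96992 m/s²
t = (v - v₀) / a = (10.1468 - 3.99898) / 1.96992 = 3.12085 s
t = 3.12085 s / 0.001 = 3121 ms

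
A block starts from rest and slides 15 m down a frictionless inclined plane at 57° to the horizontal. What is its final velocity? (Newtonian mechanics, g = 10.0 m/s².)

a = g sin(θ) = 10.0 × sin(57°) = 8.3867 m/s²
v = √(2ad) = √(2 × 8.3867 × 15) = 15.86 m/s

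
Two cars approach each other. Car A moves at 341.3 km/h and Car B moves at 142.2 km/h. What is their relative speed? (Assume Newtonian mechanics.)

v_rel = v_A + v_B = 341.3 + 142.2 = 483.5 km/h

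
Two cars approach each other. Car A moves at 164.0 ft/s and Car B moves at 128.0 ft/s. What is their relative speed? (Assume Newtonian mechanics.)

v_rel = v_A + v_B = 164.0 + 128.0 = 292.0 ft/s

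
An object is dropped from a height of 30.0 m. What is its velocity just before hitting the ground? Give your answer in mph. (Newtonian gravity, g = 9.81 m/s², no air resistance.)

v = √(2gh) = √(2 × 9.81 × 30.0) = 24.2611 m/s
v = 24.2611 m/s / 0.44704 = 54.27 mph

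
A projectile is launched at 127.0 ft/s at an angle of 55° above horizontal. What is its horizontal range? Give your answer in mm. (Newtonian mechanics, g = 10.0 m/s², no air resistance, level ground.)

v₀ = 127.0 ft/s × 0.3048 = 38.7096 m/s
R = v₀² × sin(2θ) / g = 38.7096² × sin(2 × 55°) / 10.0 = 1498.43 × 0.939693 / 10.0 = 140.806 m
R = 140.806 m / 0.001 = 140800 mm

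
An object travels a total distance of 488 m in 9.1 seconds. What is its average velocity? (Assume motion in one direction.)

v_avg = Δd / Δt = 488 / 9.1 = 53.63 m/s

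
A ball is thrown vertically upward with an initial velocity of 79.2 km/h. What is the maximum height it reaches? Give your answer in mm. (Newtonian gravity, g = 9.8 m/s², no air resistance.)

v₀ = 79.2 km/h × 0.2777777777777778 = 22.0 m/s
h_max = v₀² / (2g) = 22.0² / (2 × 9.8) = 484.0 / 19.6 = 24.6939 m
h_max = 24.6939 m / 0.001 = 24690 mm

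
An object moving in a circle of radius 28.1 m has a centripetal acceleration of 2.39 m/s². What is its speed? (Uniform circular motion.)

v = √(a_c × r) = √(2.39 × 28.1) = 8.2 m/s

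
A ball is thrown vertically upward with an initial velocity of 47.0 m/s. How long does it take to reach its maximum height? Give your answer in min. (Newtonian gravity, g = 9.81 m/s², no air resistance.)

t_up = v₀ / g = 47.0 / 9.81 = 4.79103 s
t_up = 4.79103 s / 60.0 = 0.07985 min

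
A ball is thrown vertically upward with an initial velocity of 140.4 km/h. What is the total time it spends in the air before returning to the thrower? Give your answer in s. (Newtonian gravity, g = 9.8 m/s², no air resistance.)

v₀ = 140.4 km/h × 0.2777777777777778 = 39.0 m/s
t_total = 2 × v₀ / g = 2 × 39.0 / 9.8 = 7.959 s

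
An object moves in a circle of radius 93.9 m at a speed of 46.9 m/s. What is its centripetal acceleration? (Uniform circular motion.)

a_c = v²/r = 46.9²/93.9 = 2199.61/93.9 = 23.43 m/s²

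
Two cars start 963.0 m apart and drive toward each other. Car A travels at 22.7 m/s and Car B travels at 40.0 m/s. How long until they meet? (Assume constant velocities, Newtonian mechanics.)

Combined speed: v_combined = 22.7 + 40.0 = 62.7 m/s
Time to meet: t = d/v_combined = 963.0/62.7 = 15.36 s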